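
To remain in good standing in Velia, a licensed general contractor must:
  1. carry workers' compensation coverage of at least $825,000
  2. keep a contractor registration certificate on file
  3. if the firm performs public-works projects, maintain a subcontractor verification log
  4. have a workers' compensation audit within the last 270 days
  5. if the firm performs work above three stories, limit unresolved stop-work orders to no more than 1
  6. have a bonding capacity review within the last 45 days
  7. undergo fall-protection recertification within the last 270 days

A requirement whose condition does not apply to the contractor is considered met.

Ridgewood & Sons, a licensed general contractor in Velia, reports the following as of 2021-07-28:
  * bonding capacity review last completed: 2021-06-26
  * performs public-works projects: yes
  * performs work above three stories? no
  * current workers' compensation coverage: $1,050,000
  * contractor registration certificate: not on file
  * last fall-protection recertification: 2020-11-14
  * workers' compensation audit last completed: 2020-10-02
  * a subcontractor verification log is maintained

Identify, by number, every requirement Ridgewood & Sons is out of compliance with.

1. workers' compensation coverage $1,050,000 ≥ $825,000 → met
2. contractor registration certificate absent → not met
3. condition 'performs public-works projects' holds; subcontractor verification log present → met
4. workers' compensation audit 299 days ago vs limit 270 → not met
5. condition 'performs work above three stories' does not hold → requirement n/a → met
6. bonding capacity review 32 days ago vs limit 45 → met
7. fall-protection recertification 256 days ago vs limit 270 → met
Not met: 2, 4

2, 4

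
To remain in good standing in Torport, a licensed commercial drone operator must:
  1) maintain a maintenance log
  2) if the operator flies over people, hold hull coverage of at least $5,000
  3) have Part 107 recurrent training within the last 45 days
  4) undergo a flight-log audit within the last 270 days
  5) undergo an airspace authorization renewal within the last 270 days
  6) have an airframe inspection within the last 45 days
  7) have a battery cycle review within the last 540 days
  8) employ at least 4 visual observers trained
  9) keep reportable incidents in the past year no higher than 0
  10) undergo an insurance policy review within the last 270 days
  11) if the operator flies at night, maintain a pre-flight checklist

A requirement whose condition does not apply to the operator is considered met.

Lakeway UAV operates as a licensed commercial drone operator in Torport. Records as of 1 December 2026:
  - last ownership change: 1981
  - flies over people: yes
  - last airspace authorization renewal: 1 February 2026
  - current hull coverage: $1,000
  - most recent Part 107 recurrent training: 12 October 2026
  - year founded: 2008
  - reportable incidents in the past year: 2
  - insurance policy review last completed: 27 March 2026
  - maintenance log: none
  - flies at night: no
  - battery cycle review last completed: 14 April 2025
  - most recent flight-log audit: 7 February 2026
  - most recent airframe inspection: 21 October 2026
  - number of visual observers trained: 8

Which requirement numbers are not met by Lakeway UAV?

1, 2, 3, 4, 5, 7, 9

1. maintenance log absent → not met
2. condition 'flies over people' holds; hull coverage $1,000 < $5,000 → not met
3. Part 107 recurrent training 50 days ago vs limit 45 → not met
4. flight-log audit 297 days ago vs limit 270 → not met
5. airspace authorization renewal 303 days ago vs limit 270 → not met
6. airframe inspection 41 days ago vs limit 45 → met
7. battery cycle review 596 days ago vs limit 540 → not met
8. visual observers trained 8 ≥ 4 → met
9. reportable incidents in the past year 2 > 0 → not met
10. insurance policy review 249 days ago vs limit 270 → met
11. condition 'flies at night' does not hold → requirement n/a → met
Not met: 1, 2, 3, 4, 5, 7, 9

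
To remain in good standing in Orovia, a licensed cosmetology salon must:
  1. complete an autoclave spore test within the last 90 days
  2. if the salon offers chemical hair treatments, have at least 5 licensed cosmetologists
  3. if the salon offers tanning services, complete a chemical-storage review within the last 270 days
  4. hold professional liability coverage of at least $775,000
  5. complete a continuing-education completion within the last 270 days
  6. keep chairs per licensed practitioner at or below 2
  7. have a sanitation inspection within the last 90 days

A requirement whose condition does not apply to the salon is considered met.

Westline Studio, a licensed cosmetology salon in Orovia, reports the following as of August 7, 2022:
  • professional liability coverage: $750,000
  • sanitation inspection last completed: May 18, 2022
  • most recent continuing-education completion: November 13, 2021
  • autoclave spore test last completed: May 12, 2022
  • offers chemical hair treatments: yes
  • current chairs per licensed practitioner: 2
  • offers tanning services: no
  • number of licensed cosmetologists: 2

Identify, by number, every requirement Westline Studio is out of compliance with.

1. autoclave spore test 87 days ago vs limit 90 → met
2. condition 'offers chemical hair treatments' holds; licensed cosmetologists 2 < 5 → not met
3. condition 'offers tanning services' does not hold → requirement n/a → met
4. professional liability coverage $750,000 < $775,000 → not met
5. continuing-education completion 267 days ago vs limit 270 → met
6. chairs per licensed practitioner 2 ≤ 2 → met
7. sanitation inspection 81 days ago vs limit 90 → met
Not met: 2, 4

2, 4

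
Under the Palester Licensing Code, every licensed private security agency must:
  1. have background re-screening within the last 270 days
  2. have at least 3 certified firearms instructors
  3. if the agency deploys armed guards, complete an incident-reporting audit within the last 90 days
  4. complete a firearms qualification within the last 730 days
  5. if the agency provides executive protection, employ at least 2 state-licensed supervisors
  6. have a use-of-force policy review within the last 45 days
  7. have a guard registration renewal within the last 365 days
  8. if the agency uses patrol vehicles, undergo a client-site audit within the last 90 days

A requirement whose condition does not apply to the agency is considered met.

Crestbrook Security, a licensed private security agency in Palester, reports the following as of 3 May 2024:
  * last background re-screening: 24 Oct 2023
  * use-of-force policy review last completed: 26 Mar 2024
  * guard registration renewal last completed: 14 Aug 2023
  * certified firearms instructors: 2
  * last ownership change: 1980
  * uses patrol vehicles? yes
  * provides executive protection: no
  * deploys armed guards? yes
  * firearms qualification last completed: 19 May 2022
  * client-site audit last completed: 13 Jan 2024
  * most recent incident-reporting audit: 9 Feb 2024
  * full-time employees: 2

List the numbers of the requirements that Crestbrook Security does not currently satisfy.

1. background re-screening 192 days ago vs limit 270 → met
2. certified firearms instructors 2 < 3 → not met
3. condition 'deploys armed guards' holds; incident-reporting audit 84 days ago vs limit 90 → met
4. firearms qualification 715 days ago vs limit 730 → met
5. condition 'provides executive protection' does not hold → requirement n/a → met
6. use-of-force policy review 38 days ago vs limit 45 → met
7. guard registration renewal 263 days ago vs limit 365 → met
8. condition 'uses patrol vehicles' holds; client-site audit 111 days ago vs limit 90 → not met
Not met: 2, 8

2, 8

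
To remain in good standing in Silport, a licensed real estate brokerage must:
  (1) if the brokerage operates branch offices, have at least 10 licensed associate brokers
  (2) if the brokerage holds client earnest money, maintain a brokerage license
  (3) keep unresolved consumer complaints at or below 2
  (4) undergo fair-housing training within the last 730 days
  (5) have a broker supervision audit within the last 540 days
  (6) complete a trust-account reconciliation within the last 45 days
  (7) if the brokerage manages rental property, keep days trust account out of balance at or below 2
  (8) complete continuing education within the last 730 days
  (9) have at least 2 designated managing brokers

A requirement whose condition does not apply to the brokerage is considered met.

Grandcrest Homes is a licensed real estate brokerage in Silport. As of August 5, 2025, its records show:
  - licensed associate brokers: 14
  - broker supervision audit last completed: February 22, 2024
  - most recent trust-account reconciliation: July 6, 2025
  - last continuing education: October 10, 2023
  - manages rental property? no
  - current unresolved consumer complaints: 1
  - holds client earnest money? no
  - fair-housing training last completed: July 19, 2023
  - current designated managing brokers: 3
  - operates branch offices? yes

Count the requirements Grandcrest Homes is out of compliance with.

1

1. condition 'operates branch offices' holds; licensed associate brokers 14 ≥ 10 → met
2. condition 'holds client earnest money' does not hold → requirement n/a → met
3. unresolved consumer complaints 1 ≤ 2 → met
4. fair-housing training 748 days ago vs limit 730 → not met
5. broker supervision audit 530 days ago vs limit 540 → met
6. trust-account reconciliation 30 days ago vs limit 45 → met
7. condition 'manages rental property' does not hold → requirement n/a → met
8. continuing education 665 days ago vs limit 730 → met
9. designated managing brokers 3 ≥ 2 → met
Not met: 1 of 9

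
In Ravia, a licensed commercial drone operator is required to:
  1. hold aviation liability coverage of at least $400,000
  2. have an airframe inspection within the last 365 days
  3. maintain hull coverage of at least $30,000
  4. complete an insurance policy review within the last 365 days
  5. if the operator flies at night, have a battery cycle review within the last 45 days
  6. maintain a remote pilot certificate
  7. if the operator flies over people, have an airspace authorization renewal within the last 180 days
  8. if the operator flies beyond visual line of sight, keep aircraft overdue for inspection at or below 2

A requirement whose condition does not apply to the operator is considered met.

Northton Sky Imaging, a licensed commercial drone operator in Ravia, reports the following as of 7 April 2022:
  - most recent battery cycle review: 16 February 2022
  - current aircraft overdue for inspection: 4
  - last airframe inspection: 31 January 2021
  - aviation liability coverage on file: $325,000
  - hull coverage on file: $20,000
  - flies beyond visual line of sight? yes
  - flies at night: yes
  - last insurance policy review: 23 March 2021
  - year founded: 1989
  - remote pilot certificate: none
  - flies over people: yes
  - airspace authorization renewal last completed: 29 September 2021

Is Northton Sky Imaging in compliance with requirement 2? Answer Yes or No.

No

2. airframe inspection 431 days ago vs limit 365 → not met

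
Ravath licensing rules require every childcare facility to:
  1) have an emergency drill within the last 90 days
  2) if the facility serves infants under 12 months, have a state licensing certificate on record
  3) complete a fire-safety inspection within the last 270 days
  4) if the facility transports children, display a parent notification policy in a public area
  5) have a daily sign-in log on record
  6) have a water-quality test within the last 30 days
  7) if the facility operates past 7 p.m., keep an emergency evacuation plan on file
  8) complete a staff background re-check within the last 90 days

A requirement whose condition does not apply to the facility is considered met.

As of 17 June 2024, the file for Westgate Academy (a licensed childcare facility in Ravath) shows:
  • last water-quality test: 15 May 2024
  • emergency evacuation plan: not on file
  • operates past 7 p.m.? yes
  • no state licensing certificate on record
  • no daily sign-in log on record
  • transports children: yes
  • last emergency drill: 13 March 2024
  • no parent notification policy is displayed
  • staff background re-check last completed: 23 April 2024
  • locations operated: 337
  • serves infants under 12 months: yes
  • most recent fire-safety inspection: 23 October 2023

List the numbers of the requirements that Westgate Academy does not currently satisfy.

1. emergency drill 96 days ago vs limit 90 → not met
2. condition 'serves infants under 12 months' holds; state licensing certificate absent → not met
3. fire-safety inspection 238 days ago vs limit 270 → met
4. condition 'transports children' holds; parent notification policy absent → not met
5. daily sign-in log absent → not met
6. water-quality test 33 days ago vs limit 30 → not met
7. condition 'operates past 7 p.m.' holds; emergency evacuation plan absent → not met
8. staff background re-check 55 days ago vs limit 90 → met
Not met: 1, 2, 4, 5, 6, 7

1, 2, 4, 5, 6, 7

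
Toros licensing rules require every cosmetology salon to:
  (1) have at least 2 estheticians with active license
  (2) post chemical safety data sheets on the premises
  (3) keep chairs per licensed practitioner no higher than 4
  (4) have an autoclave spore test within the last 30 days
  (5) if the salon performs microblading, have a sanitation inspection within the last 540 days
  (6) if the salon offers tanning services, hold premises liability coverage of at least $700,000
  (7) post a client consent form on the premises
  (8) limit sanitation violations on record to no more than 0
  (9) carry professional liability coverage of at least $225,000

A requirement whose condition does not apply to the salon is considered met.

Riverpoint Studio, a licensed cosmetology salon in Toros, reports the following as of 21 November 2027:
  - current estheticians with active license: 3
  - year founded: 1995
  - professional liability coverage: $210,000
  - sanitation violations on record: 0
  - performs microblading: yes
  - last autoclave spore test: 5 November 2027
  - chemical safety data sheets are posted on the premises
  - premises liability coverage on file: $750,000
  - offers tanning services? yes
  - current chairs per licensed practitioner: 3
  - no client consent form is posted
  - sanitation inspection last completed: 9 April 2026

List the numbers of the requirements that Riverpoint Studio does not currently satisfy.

1. estheticians with active license 3 ≥ 2 → met
2. chemical safety data sheets present → met
3. chairs per licensed practitioner 3 ≤ 4 → met
4. autoclave spore test 16 days ago vs limit 30 → met
5. condition 'performs microblading' holds; sanitation inspection 591 days ago vs limit 540 → not met
6. condition 'offers tanning services' holds; premises liability coverage $750,000 ≥ $700,000 → met
7. client consent form absent → not met
8. sanitation violations on record 0 ≤ 0 → met
9. professional liability coverage $210,000 < $225,000 → not met
Not met: 5, 7, 9

5, 7, 9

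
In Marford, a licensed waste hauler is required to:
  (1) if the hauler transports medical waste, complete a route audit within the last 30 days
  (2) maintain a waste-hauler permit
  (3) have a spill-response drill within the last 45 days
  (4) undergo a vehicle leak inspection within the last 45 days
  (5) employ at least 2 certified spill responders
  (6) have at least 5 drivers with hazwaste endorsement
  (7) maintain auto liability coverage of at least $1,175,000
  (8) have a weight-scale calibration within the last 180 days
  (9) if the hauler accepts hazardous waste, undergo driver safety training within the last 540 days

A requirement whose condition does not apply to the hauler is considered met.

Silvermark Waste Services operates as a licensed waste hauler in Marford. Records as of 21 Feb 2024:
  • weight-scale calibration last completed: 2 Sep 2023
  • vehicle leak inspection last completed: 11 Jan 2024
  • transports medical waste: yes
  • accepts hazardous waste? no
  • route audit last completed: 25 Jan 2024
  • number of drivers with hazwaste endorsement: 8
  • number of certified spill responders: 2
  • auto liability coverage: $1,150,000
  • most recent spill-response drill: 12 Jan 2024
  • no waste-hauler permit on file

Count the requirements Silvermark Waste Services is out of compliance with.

1. condition 'transports medical waste' holds; route audit 27 days ago vs limit 30 → met
2. waste-hauler permit absent → not met
3. spill-response drill 40 days ago vs limit 45 → met
4. vehicle leak inspection 41 days ago vs limit 45 → met
5. certified spill responders 2 ≥ 2 → met
6. drivers with hazwaste endorsement 8 ≥ 5 → met
7. auto liability coverage $1,150,000 < $1,175,000 → not met
8. weight-scale calibration 172 days ago vs limit 180 → met
9. condition 'accepts hazardous waste' does not hold → requirement n/a → met
Not met: 2 of 9

2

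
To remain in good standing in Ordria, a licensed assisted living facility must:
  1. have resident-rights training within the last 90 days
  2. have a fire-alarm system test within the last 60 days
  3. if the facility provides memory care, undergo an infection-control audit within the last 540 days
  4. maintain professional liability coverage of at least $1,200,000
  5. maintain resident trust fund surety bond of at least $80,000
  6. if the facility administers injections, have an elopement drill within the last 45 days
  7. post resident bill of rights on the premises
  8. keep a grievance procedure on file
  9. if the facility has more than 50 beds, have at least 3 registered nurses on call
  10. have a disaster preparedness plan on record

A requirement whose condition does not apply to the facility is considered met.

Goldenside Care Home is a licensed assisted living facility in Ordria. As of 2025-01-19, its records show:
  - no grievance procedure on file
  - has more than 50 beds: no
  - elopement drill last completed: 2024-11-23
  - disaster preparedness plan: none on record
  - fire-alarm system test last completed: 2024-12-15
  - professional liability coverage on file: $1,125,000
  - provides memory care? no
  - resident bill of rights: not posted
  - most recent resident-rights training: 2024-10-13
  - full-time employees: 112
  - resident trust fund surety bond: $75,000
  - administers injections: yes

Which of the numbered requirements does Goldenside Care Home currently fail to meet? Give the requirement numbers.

1, 4, 5, 6, 7, 8, 10

1. resident-rights training 98 days ago vs limit 90 → not met
2. fire-alarm system test 35 days ago vs limit 60 → met
3. condition 'provides memory care' does not hold → requirement n/a → met
4. professional liability coverage $1,125,000 < $1,200,000 → not met
5. resident trust fund surety bond $75,000 < $80,000 → not met
6. condition 'administers injections' holds; elopement drill 57 days ago vs limit 45 → not met
7. resident bill of rights absent → not met
8. grievance procedure absent → not met
9. condition 'has more than 50 beds' does not hold → requirement n/a → met
10. disaster preparedness plan absent → not met
Not met: 1, 4, 5, 6, 7, 8, 10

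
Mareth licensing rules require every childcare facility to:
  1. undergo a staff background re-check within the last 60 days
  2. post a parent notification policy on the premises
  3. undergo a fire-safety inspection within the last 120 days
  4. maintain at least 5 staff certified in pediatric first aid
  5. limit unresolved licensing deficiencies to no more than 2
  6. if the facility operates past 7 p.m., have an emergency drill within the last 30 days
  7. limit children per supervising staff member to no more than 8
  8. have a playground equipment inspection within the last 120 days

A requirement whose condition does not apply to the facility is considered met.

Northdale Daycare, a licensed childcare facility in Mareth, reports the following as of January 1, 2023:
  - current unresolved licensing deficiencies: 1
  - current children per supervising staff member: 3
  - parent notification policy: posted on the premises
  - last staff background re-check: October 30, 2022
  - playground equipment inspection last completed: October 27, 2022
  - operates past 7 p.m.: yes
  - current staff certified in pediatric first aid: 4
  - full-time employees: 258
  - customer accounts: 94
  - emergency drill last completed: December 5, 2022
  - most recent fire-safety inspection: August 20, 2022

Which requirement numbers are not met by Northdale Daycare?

1. staff background re-check 63 days ago vs limit 60 → not met
2. parent notification policy present → met
3. fire-safety inspection 134 days ago vs limit 120 → not met
4. staff certified in pediatric first aid 4 < 5 → not met
5. unresolved licensing deficiencies 1 ≤ 2 → met
6. condition 'operates past 7 p.m.' holds; emergency drill 27 days ago vs limit 30 → met
7. children per supervising staff member 3 ≤ 8 → met
8. playground equipment inspection 66 days ago vs limit 120 → met
Not met: 1, 3, 4

1, 3, 4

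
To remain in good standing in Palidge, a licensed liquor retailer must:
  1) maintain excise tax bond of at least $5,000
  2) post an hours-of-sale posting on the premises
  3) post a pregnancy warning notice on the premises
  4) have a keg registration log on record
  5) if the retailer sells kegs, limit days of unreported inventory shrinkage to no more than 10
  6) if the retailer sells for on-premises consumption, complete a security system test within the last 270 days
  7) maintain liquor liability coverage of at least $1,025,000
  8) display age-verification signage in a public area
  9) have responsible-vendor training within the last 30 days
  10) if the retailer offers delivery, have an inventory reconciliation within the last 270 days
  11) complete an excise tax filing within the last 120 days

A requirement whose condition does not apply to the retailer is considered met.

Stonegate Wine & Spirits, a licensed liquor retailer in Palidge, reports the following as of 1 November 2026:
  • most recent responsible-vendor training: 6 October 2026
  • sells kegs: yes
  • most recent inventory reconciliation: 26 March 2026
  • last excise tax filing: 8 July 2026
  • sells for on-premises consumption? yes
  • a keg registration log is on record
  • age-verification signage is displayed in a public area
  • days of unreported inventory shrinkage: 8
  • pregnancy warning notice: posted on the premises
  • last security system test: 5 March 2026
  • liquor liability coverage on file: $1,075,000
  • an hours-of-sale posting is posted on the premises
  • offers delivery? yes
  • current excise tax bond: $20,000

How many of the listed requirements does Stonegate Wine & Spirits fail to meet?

0

1. excise tax bond $20,000 ≥ $5,000 → met
2. hours-of-sale posting present → met
3. pregnancy warning notice present → met
4. keg registration log present → met
5. condition 'sells kegs' holds; days of unreported inventory shrinkage 8 ≤ 10 → met
6. condition 'sells for on-premises consumption' holds; security system test 241 days ago vs limit 270 → met
7. liquor liability coverage $1,075,000 ≥ $1,025,000 → met
8. age-verification signage present → met
9. responsible-vendor training 26 days ago vs limit 30 → met
10. condition 'offers delivery' holds; inventory reconciliation 220 days ago vs limit 270 → met
11. excise tax filing 116 days ago vs limit 120 → met
Not met: 0 of 11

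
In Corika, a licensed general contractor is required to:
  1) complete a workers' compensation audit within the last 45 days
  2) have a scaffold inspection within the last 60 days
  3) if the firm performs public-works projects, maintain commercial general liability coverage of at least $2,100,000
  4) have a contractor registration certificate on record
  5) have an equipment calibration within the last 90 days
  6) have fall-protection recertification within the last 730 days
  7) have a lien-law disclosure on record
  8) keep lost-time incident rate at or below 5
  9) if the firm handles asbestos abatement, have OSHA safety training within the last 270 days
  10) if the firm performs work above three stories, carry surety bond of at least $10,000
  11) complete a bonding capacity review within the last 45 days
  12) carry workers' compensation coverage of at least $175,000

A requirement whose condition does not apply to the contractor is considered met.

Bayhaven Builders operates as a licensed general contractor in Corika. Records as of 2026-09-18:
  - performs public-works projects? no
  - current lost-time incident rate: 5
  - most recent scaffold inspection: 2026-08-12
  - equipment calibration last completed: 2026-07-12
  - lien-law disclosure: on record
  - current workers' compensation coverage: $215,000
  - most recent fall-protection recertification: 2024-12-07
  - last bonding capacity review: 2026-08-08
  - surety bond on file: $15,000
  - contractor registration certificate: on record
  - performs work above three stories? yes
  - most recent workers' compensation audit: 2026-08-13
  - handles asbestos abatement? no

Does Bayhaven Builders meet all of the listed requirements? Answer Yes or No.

1. workers' compensation audit 36 days ago vs limit 45 → met
2. scaffold inspection 37 days ago vs limit 60 → met
3. condition 'performs public-works projects' does not hold → requirement n/a → met
4. contractor registration certificate present → met
5. equipment calibration 68 days ago vs limit 90 → met
6. fall-protection recertification 650 days ago vs limit 730 → met
7. lien-law disclosure present → met
8. lost-time incident rate 5 ≤ 5 → met
9. condition 'handles asbestos abatement' does not hold → requirement n/a → met
10. condition 'performs work above three stories' holds; surety bond $15,000 ≥ $10,000 → met
11. bonding capacity review 41 days ago vs limit 45 → met
12. workers' compensation coverage $215,000 ≥ $175,000 → met
All met.

Yes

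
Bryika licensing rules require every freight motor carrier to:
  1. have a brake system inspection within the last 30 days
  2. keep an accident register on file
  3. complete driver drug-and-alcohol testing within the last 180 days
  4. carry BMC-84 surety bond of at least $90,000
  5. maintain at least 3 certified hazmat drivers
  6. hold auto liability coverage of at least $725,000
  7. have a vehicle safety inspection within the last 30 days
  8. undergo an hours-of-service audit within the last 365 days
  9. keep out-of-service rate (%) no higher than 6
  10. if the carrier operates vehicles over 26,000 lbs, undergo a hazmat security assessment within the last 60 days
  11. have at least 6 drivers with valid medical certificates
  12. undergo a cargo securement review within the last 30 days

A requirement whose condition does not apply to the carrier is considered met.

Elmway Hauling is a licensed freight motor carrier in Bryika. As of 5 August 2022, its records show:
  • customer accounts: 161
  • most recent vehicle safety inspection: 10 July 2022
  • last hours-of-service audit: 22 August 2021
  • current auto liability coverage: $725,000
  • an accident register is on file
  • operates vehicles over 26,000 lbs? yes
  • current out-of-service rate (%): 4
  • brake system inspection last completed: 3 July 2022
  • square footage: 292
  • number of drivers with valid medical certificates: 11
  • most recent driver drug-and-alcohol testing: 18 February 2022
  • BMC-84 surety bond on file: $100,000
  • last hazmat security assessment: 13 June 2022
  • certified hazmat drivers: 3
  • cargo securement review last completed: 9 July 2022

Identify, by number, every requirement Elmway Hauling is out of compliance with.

1. brake system inspection 33 days ago vs limit 30 → not met
2. accident register present → met
3. driver drug-and-alcohol testing 168 days ago vs limit 180 → met
4. BMC-84 surety bond $100,000 ≥ $90,000 → met
5. certified hazmat drivers 3 ≥ 3 → met
6. auto liability coverage $725,000 ≥ $725,000 → met
7. vehicle safety inspection 26 days ago vs limit 30 → met
8. hours-of-service audit 348 days ago vs limit 365 → met
9. out-of-service rate (%) 4 ≤ 6 → met
10. condition 'operates vehicles over 26,000 lbs' holds; hazmat security assessment 53 days ago vs limit 60 → met
11. drivers with valid medical certificates 11 ≥ 6 → met
12. cargo securement review 27 days ago vs limit 30 → met
Not met: 1

1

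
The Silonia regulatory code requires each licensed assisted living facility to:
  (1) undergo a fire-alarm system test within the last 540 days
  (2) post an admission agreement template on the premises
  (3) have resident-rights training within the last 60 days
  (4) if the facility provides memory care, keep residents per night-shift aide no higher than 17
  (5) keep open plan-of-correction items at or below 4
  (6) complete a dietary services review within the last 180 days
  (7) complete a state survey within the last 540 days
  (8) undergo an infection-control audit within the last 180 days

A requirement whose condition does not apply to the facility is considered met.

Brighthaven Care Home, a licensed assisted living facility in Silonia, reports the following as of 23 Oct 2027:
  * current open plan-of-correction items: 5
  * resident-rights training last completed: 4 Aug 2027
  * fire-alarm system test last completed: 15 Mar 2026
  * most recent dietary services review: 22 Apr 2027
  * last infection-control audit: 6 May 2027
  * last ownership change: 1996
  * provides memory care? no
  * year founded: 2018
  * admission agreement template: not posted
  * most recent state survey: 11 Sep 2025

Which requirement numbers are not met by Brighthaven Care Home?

1, 2, 3, 5, 6, 7

1. fire-alarm system test 587 days ago vs limit 540 → not met
2. admission agreement template absent → not met
3. resident-rights training 80 days ago vs limit 60 → not met
4. condition 'provides memory care' does not hold → requirement n/a → met
5. open plan-of-correction items 5 > 4 → not met
6. dietary services review 184 days ago vs limit 180 → not met
7. state survey 772 days ago vs limit 540 → not met
8. infection-control audit 170 days ago vs limit 180 → met
Not met: 1, 2, 3, 5, 6, 7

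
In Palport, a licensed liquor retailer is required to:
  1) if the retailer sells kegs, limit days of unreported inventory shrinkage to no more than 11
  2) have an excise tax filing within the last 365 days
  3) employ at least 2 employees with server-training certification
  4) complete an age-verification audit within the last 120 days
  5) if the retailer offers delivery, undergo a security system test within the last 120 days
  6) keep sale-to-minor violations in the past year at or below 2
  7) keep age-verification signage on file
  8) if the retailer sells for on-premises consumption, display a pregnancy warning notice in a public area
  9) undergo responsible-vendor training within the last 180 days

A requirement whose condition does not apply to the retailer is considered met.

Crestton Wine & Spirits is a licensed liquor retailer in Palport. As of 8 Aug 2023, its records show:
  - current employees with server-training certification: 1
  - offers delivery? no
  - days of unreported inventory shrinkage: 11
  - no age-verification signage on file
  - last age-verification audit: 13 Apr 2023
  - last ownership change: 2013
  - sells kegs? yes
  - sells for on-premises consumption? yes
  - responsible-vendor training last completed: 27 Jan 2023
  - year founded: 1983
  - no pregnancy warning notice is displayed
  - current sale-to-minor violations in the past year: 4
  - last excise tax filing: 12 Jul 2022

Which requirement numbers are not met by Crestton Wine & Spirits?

2, 3, 6, 7, 8, 9

1. condition 'sells kegs' holds; days of unreported inventory shrinkage 11 ≤ 11 → met
2. excise tax filing 392 days ago vs limit 365 → not met
3. employees with server-training certification 1 < 2 → not met
4. age-verification audit 117 days ago vs limit 120 → met
5. condition 'offers delivery' does not hold → requirement n/a → met
6. sale-to-minor violations in the past year 4 > 2 → not met
7. age-verification signage absent → not met
8. condition 'sells for on-premises consumption' holds; pregnancy warning notice absent → not met
9. responsible-vendor training 193 days ago vs limit 180 → not met
Not met: 2, 3, 6, 7, 8, 9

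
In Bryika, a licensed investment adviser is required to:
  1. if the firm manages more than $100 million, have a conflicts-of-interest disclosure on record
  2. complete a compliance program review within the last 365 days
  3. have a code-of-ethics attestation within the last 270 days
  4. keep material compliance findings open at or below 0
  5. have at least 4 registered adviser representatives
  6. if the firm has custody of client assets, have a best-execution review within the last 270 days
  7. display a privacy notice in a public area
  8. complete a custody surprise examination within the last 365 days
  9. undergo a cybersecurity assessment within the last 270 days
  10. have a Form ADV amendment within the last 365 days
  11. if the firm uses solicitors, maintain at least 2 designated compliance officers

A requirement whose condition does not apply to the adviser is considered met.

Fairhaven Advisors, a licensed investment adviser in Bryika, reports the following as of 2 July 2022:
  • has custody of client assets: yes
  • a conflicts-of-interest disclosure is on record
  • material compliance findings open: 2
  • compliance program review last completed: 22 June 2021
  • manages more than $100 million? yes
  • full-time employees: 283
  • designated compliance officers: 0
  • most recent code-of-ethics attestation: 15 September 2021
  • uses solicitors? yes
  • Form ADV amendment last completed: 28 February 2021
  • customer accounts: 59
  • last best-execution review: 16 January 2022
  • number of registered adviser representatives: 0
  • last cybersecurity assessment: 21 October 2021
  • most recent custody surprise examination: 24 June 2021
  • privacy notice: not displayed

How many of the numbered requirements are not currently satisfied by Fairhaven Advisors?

8

1. condition 'manages more than $100 million' holds; conflicts-of-interest disclosure present → met
2. compliance program review 375 days ago vs limit 365 → not met
3. code-of-ethics attestation 290 days ago vs limit 270 → not met
4. material compliance findings open 2 > 0 → not met
5. registered adviser representatives 0 < 4 → not met
6. condition 'has custody of client assets' holds; best-execution review 167 days ago vs limit 270 → met
7. privacy notice absent → not met
8. custody surprise examination 373 days ago vs limit 365 → not met
9. cybersecurity assessment 254 days ago vs limit 270 → met
10. Form ADV amendment 489 days ago vs limit 365 → not met
11. condition 'uses solicitors' holds; designated compliance officers 0 < 2 → not met
Not met: 8 of 11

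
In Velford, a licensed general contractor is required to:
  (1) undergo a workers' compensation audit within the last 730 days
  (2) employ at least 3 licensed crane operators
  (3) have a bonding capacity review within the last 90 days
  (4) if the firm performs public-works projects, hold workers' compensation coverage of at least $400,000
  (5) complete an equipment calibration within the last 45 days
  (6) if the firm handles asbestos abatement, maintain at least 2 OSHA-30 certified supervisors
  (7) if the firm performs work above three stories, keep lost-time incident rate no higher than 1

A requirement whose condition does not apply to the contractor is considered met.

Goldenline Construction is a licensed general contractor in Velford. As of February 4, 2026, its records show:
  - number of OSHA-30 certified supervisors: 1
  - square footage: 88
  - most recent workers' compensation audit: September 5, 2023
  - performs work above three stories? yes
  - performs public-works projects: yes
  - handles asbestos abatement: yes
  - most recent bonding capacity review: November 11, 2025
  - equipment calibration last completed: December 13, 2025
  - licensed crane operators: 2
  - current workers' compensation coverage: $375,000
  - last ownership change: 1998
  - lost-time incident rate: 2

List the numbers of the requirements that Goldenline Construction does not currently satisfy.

1. workers' compensation audit 883 days ago vs limit 730 → not met
2. licensed crane operators 2 < 3 → not met
3. bonding capacity review 85 days ago vs limit 90 → met
4. condition 'performs public-works projects' holds; workers' compensation coverage $375,000 < $400,000 → not met
5. equipment calibration 53 days ago vs limit 45 → not met
6. condition 'handles asbestos abatement' holds; OSHA-30 certified supervisors 1 < 2 → not met
7. condition 'performs work above three stories' holds; lost-time incident rate 2 > 1 → not met
Not met: 1, 2, 4, 5, 6, 7

1, 2, 4, 5, 6, 7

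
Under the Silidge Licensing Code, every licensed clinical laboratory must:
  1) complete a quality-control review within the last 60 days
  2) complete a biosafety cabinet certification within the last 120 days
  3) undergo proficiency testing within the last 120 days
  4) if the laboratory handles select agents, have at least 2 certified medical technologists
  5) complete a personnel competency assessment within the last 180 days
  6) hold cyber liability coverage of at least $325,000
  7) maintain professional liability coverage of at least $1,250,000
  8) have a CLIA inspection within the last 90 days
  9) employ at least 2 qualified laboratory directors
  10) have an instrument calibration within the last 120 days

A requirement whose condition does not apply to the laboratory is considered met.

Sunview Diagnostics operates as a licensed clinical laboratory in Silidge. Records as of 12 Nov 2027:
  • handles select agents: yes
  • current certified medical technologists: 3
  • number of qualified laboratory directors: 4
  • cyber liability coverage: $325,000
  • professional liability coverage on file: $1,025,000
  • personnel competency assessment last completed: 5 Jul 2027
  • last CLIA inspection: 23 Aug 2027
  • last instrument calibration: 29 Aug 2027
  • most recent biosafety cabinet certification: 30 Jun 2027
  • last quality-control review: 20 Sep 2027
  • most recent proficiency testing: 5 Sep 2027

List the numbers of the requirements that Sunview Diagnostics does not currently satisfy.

1. quality-control review 53 days ago vs limit 60 → met
2. biosafety cabinet certification 135 days ago vs limit 120 → not met
3. proficiency testing 68 days ago vs limit 120 → met
4. condition 'handles select agents' holds; certified medical technologists 3 ≥ 2 → met
5. personnel competency assessment 130 days ago vs limit 180 → met
6. cyber liability coverage $325,000 ≥ $325,000 → met
7. professional liability coverage $1,025,000 < $1,250,000 → not met
8. CLIA inspection 81 days ago vs limit 90 → met
9. qualified laboratory directors 4 ≥ 2 → met
10. instrument calibration 75 days ago vs limit 120 → met
Not met: 2, 7

2, 7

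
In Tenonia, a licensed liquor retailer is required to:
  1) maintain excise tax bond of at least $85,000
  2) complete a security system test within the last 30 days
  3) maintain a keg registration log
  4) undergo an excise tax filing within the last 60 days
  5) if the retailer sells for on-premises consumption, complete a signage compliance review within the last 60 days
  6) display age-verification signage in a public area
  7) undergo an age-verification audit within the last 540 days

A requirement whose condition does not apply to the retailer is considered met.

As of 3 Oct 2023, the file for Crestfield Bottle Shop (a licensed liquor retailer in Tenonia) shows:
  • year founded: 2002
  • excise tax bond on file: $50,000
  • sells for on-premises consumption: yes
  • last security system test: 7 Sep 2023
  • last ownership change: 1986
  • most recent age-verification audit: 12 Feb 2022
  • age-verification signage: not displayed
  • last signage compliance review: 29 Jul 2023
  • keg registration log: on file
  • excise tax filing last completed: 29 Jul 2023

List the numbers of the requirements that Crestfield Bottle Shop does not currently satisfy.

1, 4, 5, 6, 7

1. excise tax bond $50,000 < $85,000 → not met
2. security system test 26 days ago vs limit 30 → met
3. keg registration log present → met
4. excise tax filing 66 days ago vs limit 60 → not met
5. condition 'sells for on-premises consumption' holds; signage compliance review 66 days ago vs limit 60 → not met
6. age-verification signage absent → not met
7. age-verification audit 598 days ago vs limit 540 → not met
Not met: 1, 4, 5, 6, 7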